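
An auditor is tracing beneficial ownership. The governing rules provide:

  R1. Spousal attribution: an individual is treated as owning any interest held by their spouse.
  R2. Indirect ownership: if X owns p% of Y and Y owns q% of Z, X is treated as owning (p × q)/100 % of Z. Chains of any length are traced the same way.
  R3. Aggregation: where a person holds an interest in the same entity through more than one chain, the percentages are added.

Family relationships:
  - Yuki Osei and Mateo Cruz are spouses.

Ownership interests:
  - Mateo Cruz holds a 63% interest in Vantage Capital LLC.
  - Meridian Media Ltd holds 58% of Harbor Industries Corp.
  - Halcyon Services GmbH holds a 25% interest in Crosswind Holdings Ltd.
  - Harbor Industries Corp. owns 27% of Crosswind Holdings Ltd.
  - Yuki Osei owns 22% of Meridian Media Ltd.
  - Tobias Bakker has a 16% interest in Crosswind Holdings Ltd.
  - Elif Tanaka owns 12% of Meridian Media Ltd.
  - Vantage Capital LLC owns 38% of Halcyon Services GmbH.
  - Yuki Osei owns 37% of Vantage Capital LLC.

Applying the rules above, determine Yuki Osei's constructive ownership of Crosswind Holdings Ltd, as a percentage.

By spousal attribution (R1), Yuki Osei is treated as also owning Mateo Cruz's interest in Vantage Capital LLC, giving 37% + 63% = 100%.
Chain via Vantage Capital LLC → Halcyon Services GmbH (R2): 100% × 38% × 25% = 9.5% of Crosswind Holdings Ltd.
Chain via Meridian Media Ltd → Harbor Industries Corp. (R2): 22% × 58% × 27% = 3.4452% of Crosswind Holdings Ltd.
Aggregating (R3): 9.5% + 3.4452% = 12.9452%.

12.9452%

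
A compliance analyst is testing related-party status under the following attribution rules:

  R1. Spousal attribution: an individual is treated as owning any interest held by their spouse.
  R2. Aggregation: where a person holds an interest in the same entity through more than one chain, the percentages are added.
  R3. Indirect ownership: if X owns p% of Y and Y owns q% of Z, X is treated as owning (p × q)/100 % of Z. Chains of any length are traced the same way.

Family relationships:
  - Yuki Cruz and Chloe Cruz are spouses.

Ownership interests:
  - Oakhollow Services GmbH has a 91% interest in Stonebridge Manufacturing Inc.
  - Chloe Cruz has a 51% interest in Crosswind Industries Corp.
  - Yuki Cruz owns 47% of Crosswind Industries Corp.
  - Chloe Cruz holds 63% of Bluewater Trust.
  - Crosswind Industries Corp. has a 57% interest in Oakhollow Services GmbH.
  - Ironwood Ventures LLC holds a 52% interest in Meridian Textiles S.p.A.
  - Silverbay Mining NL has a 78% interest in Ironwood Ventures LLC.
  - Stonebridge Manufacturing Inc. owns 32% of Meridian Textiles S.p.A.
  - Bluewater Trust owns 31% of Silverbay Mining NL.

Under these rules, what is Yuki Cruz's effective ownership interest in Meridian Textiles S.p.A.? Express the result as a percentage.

By spousal attribution (R1), Yuki Cruz is treated as also owning Chloe Cruz's interest in Crosswind Industries Corp, giving 47% + 51% = 98%.
By spousal attribution (R1), Yuki Cruz is treated as owning Chloe Cruz's 63% interest in Bluewater Trust.
Chain via Crosswind Industries Corp. → Oakhollow Services GmbH → Stonebridge Manufacturing Inc. (R3): 98% × 57% × 91% × 32% = 16.266432% of Meridian Textiles S.p.A.
Chain via Bluewater Trust → Silverbay Mining NL → Ironwood Ventures LLC (R3): 63% × 31% × 78% × 52% = 7.921368% of Meridian Textiles S.p.A.
Aggregating (R2): 16.266432% + 7.921368% = 24.1878%.

24.1878%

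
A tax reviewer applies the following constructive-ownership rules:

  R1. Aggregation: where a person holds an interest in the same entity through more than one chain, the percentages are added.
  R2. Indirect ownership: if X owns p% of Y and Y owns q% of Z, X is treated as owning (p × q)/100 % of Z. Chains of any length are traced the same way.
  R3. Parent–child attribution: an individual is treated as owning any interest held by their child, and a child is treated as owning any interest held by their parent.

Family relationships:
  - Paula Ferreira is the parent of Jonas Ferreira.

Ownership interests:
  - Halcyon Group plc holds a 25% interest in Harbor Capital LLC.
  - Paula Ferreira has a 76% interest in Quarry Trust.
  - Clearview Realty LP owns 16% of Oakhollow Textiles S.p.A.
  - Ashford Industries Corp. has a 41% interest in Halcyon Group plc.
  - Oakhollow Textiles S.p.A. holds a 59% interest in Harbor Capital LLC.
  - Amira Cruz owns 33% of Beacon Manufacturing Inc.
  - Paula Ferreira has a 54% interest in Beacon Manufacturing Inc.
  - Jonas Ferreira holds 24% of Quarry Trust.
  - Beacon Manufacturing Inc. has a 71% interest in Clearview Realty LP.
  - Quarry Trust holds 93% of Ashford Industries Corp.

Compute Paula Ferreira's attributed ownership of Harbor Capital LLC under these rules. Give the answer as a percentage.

13.151796%

By parent–child attribution (R3), Paula Ferreira is treated as also owning Jonas Ferreira's interest in Quarry Trust, giving 76% + 24% = 100%.
Chain via Quarry Trust → Ashford Industries Corp. → Halcyon Group plc (R2): 100% × 93% × 41% × 25% = 9.5325% of Harbor Capital LLC.
Chain via Beacon Manufacturing Inc. → Clearview Realty LP → Oakhollow Textiles S.p.A. (R2): 54% × 71% × 16% × 59% = 3.619296% of Harbor Capital LLC.
Aggregating (R1): 9.5325% + 3.619296% = 13.151796%.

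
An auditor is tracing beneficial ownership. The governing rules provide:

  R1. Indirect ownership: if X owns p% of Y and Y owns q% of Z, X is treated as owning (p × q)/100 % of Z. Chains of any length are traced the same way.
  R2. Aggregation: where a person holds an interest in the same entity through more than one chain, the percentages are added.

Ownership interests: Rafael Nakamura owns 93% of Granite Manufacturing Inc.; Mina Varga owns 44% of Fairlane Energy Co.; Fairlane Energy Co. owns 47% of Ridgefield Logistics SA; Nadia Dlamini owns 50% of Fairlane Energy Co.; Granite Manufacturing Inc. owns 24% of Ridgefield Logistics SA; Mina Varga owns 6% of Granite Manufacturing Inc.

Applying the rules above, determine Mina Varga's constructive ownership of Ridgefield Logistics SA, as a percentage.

22.12%

Chain via Fairlane Energy Co. (R1): 44% × 47% = 20.68% of Ridgefield Logistics SA.
Chain via Granite Manufacturing Inc. (R1): 6% × 24% = 1.44% of Ridgefield Logistics SA.
Aggregating (R2): 20.68% + 1.44% = 22.12%.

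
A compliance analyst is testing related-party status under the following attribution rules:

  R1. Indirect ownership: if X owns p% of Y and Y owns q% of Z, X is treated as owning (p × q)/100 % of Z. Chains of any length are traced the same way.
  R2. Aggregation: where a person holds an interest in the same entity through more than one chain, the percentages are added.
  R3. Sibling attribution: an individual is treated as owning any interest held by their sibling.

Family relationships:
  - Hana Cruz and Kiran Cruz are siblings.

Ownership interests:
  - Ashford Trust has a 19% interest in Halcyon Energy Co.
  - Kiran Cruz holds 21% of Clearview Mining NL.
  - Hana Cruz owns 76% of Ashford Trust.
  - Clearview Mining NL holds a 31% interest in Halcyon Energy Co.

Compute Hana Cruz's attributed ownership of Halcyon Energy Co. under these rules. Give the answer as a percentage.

By sibling attribution (R3), Hana Cruz is treated as owning Kiran Cruz's 21% interest in Clearview Mining NL.
Chain via Ashford Trust (R1): 76% × 19% = 14.44% of Halcyon Energy Co.
Chain via Clearview Mining NL (R1): 21% × 31% = 6.51% of Halcyon Energy Co.
Aggregating (R2): 14.44% + 6.51% = 20.95%.

20.95%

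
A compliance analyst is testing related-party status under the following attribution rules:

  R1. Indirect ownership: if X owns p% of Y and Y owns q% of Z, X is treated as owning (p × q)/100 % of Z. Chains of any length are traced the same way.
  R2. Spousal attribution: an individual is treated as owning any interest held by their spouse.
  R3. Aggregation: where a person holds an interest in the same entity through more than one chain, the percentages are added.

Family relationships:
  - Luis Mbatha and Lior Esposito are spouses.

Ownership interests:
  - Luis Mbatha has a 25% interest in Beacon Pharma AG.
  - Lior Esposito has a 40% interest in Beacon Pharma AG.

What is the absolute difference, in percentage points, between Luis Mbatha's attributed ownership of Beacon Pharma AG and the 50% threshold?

15

By spousal attribution (R2), Luis Mbatha is treated as also owning Lior Esposito's interest in Beacon Pharma AG, giving 25% + 40% = 65%.
Direct interest in Beacon Pharma AG: 65%.
65% exceeds the 50% threshold by 15 percentage points.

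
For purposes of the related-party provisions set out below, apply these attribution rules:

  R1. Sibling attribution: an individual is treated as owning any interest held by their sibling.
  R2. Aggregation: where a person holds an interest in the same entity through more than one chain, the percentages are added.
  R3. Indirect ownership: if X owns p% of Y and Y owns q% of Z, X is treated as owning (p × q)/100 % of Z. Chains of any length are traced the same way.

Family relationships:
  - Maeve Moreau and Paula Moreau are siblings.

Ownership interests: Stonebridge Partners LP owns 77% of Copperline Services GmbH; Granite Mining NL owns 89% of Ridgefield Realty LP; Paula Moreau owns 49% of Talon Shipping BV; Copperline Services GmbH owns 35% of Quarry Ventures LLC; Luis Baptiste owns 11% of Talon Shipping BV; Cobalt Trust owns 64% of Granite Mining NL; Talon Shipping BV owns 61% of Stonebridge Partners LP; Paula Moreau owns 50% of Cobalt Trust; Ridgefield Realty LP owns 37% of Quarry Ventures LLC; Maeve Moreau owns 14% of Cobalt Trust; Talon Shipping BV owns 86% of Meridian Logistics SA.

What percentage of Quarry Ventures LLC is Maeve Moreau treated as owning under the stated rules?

21.543483%

By sibling attribution (R1), Maeve Moreau is treated as also owning Paula Moreau's interest in Cobalt Trust, giving 14% + 50% = 64%.
By sibling attribution (R1), Maeve Moreau is treated as owning Paula Moreau's 49% interest in Talon Shipping BV.
Chain via Cobalt Trust → Granite Mining NL → Ridgefield Realty LP (R3): 64% × 64% × 89% × 37% = 13.488128% of Quarry Ventures LLC.
Chain via Talon Shipping BV → Stonebridge Partners LP → Copperline Services GmbH (R3): 49% × 61% × 77% × 35% = 8.055355% of Quarry Ventures LLC.
Aggregating (R2): 13.488128% + 8.055355% = 21.543483%.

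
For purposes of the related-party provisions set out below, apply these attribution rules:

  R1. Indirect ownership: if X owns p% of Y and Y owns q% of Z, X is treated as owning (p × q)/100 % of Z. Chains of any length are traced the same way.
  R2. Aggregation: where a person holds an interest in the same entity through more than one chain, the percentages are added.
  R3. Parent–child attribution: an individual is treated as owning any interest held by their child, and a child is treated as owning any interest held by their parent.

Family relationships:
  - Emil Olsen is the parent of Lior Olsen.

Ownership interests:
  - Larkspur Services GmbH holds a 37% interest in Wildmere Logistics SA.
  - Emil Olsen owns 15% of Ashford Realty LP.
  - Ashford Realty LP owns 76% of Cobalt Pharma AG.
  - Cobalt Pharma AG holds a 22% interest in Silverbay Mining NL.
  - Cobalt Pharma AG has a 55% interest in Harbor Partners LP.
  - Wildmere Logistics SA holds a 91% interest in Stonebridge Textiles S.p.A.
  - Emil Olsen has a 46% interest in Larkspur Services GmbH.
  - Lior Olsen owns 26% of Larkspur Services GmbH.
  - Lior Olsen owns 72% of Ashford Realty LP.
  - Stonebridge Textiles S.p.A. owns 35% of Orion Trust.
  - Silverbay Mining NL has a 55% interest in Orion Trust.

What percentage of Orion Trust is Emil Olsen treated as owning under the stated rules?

16.48536%

By parent–child attribution (R3), Emil Olsen is treated as also owning Lior Olsen's interest in Larkspur Services GmbH, giving 46% + 26% = 72%.
By parent–child attribution (R3), Emil Olsen is treated as also owning Lior Olsen's interest in Ashford Realty LP, giving 15% + 72% = 87%.
Chain via Larkspur Services GmbH → Wildmere Logistics SA → Stonebridge Textiles S.p.A. (R1): 72% × 37% × 91% × 35% = 8.48484% of Orion Trust.
Chain via Ashford Realty LP → Cobalt Pharma AG → Silverbay Mining NL (R1): 87% × 76% × 22% × 55% = 8.00052% of Orion Trust.
Aggregating (R2): 8.48484% + 8.00052% = 16.48536%.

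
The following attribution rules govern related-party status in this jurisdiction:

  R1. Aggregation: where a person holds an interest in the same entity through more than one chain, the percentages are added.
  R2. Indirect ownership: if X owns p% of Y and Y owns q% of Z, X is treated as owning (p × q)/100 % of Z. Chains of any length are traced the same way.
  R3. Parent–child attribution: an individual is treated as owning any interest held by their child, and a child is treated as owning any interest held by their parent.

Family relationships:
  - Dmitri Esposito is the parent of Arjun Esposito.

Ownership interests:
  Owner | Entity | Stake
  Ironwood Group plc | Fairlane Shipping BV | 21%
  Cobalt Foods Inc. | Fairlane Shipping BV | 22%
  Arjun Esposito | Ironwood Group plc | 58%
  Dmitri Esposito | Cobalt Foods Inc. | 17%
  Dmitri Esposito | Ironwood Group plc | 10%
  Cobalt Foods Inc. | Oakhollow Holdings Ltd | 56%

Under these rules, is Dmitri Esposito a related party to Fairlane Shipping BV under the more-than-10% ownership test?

By parent–child attribution (R3), Dmitri Esposito is treated as also owning Arjun Esposito's interest in Ironwood Group plc, giving 10% + 58% = 68%.
Chain via Ironwood Group plc (R2): 68% × 21% = 14.28% of Fairlane Shipping BV.
Chain via Cobalt Foods Inc. (R2): 17% × 22% = 3.74% of Fairlane Shipping BV.
Aggregating (R1): 14.28% + 3.74% = 18.02%.
18.02% exceeds the 10% threshold, so Dmitri is a related party to Fairlane Shipping BV.

Yes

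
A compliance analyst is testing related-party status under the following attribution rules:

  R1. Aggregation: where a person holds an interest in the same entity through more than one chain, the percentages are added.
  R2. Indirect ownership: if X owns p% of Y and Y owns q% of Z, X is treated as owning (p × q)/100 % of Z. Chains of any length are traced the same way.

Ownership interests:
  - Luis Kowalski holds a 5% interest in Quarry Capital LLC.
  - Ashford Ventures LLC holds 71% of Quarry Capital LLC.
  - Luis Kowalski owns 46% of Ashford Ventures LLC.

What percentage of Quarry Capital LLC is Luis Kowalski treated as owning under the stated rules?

Chain via Ashford Ventures LLC (R2): 46% × 71% = 32.66% of Quarry Capital LLC.
Direct interest in Quarry Capital LLC: 5%.
Aggregating (R1): 32.66% + 5% = 37.66%.

37.66%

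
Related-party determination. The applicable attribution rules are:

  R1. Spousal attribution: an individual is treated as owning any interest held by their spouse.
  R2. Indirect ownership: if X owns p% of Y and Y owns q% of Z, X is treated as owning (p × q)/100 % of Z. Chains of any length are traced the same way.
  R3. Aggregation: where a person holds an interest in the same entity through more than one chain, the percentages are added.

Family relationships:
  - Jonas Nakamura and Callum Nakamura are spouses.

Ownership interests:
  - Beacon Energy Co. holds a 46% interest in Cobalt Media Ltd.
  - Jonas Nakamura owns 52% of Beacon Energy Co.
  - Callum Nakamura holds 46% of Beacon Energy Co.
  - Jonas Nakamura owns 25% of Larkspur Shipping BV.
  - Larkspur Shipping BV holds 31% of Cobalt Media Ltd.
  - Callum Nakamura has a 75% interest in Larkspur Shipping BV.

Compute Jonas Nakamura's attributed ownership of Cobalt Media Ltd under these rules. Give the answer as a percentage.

By spousal attribution (R1), Jonas Nakamura is treated as also owning Callum Nakamura's interest in Beacon Energy Co, giving 52% + 46% = 98%.
By spousal attribution (R1), Jonas Nakamura is treated as also owning Callum Nakamura's interest in Larkspur Shipping BV, giving 25% + 75% = 100%.
Chain via Beacon Energy Co. (R2): 98% × 46% = 45.08% of Cobalt Media Ltd.
Chain via Larkspur Shipping BV (R2): 100% × 31% = 31% of Cobalt Media Ltd.
Aggregating (R3): 45.08% + 31% = 76.08%.

76.08%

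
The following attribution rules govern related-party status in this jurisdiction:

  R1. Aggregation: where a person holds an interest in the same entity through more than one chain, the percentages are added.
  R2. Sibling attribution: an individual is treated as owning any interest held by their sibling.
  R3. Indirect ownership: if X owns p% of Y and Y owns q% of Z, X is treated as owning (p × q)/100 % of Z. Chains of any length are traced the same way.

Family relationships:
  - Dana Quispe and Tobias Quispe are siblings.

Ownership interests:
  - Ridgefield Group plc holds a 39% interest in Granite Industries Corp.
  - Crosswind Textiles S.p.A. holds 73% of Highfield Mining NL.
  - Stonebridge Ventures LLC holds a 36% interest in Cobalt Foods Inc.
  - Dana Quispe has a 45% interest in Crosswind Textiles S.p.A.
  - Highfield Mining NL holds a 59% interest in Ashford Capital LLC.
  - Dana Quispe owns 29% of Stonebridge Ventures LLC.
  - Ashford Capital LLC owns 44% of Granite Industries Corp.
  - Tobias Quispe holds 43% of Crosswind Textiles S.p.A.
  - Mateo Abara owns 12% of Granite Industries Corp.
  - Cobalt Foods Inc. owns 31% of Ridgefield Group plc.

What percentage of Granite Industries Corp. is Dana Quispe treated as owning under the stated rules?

By sibling attribution (R2), Dana Quispe is treated as also owning Tobias Quispe's interest in Crosswind Textiles S.p.A, giving 45% + 43% = 88%.
Chain via Stonebridge Ventures LLC → Cobalt Foods Inc. → Ridgefield Group plc (R3): 29% × 36% × 31% × 39% = 1.262196% of Granite Industries Corp.
Chain via Crosswind Textiles S.p.A. → Highfield Mining NL → Ashford Capital LLC (R3): 88% × 73% × 59% × 44% = 16.676704% of Granite Industries Corp.
Aggregating (R1): 1.262196% + 16.676704% = 17.9389%.

17.9389%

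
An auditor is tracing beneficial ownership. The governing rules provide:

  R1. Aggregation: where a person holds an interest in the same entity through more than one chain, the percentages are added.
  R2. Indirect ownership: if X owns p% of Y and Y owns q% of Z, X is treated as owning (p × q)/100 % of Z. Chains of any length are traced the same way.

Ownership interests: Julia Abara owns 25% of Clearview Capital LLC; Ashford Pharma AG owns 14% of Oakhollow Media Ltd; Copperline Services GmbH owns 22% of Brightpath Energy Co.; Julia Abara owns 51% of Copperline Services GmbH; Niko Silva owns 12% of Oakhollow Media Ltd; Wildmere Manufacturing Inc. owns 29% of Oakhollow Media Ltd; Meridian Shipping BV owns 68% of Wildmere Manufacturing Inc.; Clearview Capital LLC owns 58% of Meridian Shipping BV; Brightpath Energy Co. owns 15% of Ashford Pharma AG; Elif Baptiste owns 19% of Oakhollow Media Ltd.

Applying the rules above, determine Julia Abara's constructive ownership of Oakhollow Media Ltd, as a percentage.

Chain via Copperline Services GmbH → Brightpath Energy Co. → Ashford Pharma AG (R2): 51% × 22% × 15% × 14% = 0.23562% of Oakhollow Media Ltd.
Chain via Clearview Capital LLC → Meridian Shipping BV → Wildmere Manufacturing Inc. (R2): 25% × 58% × 68% × 29% = 2.8594% of Oakhollow Media Ltd.
Aggregating (R1): 0.23562% + 2.8594% = 3.09502%.

3.09502%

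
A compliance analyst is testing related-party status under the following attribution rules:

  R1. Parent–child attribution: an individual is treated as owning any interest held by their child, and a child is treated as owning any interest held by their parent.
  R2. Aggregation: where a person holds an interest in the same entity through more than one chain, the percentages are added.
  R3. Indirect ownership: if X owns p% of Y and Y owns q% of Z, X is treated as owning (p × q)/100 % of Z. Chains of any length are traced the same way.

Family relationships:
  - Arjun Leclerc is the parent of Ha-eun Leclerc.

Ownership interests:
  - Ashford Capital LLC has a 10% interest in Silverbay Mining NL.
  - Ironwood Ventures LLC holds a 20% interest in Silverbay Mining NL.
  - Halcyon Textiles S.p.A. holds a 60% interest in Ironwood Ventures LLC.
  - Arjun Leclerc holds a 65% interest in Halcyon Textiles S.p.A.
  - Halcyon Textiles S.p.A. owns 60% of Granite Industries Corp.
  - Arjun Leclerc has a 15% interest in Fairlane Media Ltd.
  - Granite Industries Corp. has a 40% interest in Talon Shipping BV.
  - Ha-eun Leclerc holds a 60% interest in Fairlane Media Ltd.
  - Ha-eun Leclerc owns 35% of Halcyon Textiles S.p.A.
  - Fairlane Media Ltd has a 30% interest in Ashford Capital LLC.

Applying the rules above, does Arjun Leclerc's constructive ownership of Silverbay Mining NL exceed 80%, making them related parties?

By parent–child attribution (R1), Arjun Leclerc is treated as also owning Ha-eun Leclerc's interest in Fairlane Media Ltd, giving 15% + 60% = 75%.
By parent–child attribution (R1), Arjun Leclerc is treated as also owning Ha-eun Leclerc's interest in Halcyon Textiles S.p.A, giving 65% + 35% = 100%.
Chain via Fairlane Media Ltd → Ashford Capital LLC (R3): 75% × 30% × 10% = 2.25% of Silverbay Mining NL.
Chain via Halcyon Textiles S.p.A. → Ironwood Ventures LLC (R3): 100% × 60% × 20% = 12% of Silverbay Mining NL.
Aggregating (R2): 2.25% + 12% = 14.25%.
14.25% does not exceed the 80% threshold, so Arjun is not a related party to Silverbay Mining NL.

No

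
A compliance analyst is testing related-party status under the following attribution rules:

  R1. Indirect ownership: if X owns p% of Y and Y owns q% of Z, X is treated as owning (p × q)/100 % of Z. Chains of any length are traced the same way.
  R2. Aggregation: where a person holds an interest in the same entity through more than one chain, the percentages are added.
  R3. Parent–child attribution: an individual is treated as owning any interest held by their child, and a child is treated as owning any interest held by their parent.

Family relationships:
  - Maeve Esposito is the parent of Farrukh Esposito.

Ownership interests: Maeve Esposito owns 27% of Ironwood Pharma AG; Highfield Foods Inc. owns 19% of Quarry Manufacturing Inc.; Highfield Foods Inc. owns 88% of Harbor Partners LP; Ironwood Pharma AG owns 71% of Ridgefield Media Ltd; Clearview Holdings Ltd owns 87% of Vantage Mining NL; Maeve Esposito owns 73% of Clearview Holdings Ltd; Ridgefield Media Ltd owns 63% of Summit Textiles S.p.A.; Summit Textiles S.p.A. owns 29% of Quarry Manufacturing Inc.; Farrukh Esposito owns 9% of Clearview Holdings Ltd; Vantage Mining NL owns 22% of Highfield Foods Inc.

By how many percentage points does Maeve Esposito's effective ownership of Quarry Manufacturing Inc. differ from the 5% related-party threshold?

By parent–child attribution (R3), Maeve Esposito is treated as also owning Farrukh Esposito's interest in Clearview Holdings Ltd, giving 73% + 9% = 82%.
Chain via Clearview Holdings Ltd → Vantage Mining NL → Highfield Foods Inc. (R1): 82% × 87% × 22% × 19% = 2.982012% of Quarry Manufacturing Inc.
Chain via Ironwood Pharma AG → Ridgefield Media Ltd → Summit Textiles S.p.A. (R1): 27% × 71% × 63% × 29% = 3.502359% of Quarry Manufacturing Inc.
Aggregating (R2): 2.982012% + 3.502359% = 6.484371%.
6.484371% exceeds the 5% threshold by 1.484371 percentage points.

1.484371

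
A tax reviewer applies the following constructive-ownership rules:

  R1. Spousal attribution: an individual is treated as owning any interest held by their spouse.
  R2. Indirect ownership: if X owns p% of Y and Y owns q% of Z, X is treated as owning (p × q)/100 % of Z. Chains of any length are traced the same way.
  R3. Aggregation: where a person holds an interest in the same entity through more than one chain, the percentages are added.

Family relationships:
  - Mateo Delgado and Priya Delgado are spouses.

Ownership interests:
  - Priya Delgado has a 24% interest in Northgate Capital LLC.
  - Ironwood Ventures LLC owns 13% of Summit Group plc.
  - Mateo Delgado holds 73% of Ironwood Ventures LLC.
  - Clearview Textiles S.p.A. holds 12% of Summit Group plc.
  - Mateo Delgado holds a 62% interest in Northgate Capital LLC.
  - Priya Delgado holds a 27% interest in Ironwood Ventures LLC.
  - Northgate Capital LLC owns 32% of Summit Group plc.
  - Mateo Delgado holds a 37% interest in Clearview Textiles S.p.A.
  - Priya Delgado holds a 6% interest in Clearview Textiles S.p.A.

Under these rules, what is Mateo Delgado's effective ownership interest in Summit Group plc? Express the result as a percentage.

By spousal attribution (R1), Mateo Delgado is treated as also owning Priya Delgado's interest in Clearview Textiles S.p.A, giving 37% + 6% = 43%.
By spousal attribution (R1), Mateo Delgado is treated as also owning Priya Delgado's interest in Northgate Capital LLC, giving 62% + 24% = 86%.
By spousal attribution (R1), Mateo Delgado is treated as also owning Priya Delgado's interest in Ironwood Ventures LLC, giving 73% + 27% = 100%.
Chain via Clearview Textiles S.p.A. (R2): 43% × 12% = 5.16% of Summit Group plc.
Chain via Northgate Capital LLC (R2): 86% × 32% = 27.52% of Summit Group plc.
Chain via Ironwood Ventures LLC (R2): 100% × 13% = 13% of Summit Group plc.
Aggregating (R3): 5.16% + 27.52% + 13% = 45.68%.

45.68%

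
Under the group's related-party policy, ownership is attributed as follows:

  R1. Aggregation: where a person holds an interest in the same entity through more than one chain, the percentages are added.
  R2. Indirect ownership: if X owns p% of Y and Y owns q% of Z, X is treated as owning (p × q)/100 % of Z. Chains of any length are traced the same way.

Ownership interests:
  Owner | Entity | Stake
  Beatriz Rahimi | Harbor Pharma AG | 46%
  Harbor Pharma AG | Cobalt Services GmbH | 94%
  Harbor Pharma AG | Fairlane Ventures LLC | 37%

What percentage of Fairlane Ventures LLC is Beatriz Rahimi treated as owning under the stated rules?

Chain via Harbor Pharma AG (R2): 46% × 37% = 17.02% of Fairlane Ventures LLC.

17.02%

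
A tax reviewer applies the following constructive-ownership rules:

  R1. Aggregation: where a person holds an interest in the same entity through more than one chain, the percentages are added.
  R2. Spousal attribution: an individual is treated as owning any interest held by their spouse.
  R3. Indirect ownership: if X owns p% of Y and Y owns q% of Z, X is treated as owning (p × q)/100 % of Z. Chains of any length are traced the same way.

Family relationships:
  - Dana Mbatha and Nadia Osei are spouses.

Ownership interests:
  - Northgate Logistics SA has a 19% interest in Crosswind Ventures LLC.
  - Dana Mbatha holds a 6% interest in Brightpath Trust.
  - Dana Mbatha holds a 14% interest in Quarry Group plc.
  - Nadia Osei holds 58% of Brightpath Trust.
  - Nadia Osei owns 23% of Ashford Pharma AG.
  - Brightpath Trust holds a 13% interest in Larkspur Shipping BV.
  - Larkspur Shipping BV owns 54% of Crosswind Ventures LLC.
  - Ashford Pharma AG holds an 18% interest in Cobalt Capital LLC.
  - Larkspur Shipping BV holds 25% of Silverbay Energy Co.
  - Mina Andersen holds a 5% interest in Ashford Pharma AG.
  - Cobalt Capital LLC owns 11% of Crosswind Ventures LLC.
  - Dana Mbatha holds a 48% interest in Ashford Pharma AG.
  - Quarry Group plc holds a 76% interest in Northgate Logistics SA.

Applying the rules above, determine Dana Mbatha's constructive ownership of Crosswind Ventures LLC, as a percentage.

By spousal attribution (R2), Dana Mbatha is treated as also owning Nadia Osei's interest in Brightpath Trust, giving 6% + 58% = 64%.
By spousal attribution (R2), Dana Mbatha is treated as also owning Nadia Osei's interest in Ashford Pharma AG, giving 48% + 23% = 71%.
Chain via Quarry Group plc → Northgate Logistics SA (R3): 14% × 76% × 19% = 2.0216% of Crosswind Ventures LLC.
Chain via Brightpath Trust → Larkspur Shipping BV (R3): 64% × 13% × 54% = 4.4928% of Crosswind Ventures LLC.
Chain via Ashford Pharma AG → Cobalt Capital LLC (R3): 71% × 18% × 11% = 1.4058% of Crosswind Ventures LLC.
Aggregating (R1): 2.0216% + 4.4928% + 1.4058% = 7.9202%.

7.9202%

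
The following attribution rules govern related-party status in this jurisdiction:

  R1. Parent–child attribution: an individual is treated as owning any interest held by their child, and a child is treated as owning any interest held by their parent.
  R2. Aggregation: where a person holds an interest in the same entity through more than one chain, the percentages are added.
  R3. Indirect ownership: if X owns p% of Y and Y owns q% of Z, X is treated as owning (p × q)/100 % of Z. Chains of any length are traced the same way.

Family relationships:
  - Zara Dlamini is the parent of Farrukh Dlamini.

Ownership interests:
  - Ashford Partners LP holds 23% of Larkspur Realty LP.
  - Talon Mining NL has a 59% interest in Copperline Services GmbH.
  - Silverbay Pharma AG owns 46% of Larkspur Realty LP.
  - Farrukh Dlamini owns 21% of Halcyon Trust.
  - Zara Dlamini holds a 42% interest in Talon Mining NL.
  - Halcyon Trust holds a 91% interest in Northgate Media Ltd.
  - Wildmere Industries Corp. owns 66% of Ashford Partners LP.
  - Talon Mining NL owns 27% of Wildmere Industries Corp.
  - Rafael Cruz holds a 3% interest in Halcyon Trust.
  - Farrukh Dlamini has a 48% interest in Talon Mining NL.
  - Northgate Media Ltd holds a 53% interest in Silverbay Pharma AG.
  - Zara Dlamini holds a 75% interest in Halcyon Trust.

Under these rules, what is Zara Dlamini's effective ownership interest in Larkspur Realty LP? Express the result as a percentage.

By parent–child attribution (R1), Zara Dlamini is treated as also owning Farrukh Dlamini's interest in Halcyon Trust, giving 75% + 21% = 96%.
By parent–child attribution (R1), Zara Dlamini is treated as also owning Farrukh Dlamini's interest in Talon Mining NL, giving 42% + 48% = 90%.
Chain via Halcyon Trust → Northgate Media Ltd → Silverbay Pharma AG (R3): 96% × 91% × 53% × 46% = 21.298368% of Larkspur Realty LP.
Chain via Talon Mining NL → Wildmere Industries Corp. → Ashford Partners LP (R3): 90% × 27% × 66% × 23% = 3.68874% of Larkspur Realty LP.
Aggregating (R2): 21.298368% + 3.68874% = 24.987108%.

24.987108%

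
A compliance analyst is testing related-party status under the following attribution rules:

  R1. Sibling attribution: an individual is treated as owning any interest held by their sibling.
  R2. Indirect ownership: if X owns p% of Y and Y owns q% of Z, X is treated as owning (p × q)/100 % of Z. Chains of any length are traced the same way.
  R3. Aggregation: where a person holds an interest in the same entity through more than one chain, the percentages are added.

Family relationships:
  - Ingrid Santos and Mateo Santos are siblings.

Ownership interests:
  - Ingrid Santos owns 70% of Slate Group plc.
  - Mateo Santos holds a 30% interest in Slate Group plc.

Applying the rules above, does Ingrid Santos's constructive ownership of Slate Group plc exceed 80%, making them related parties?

By sibling attribution (R1), Ingrid Santos is treated as also owning Mateo Santos's interest in Slate Group plc, giving 70% + 30% = 100%.
Direct interest in Slate Group plc: 100%.
100% exceeds the 80% threshold, so Ingrid is a related party to Slate Group plc.

Yes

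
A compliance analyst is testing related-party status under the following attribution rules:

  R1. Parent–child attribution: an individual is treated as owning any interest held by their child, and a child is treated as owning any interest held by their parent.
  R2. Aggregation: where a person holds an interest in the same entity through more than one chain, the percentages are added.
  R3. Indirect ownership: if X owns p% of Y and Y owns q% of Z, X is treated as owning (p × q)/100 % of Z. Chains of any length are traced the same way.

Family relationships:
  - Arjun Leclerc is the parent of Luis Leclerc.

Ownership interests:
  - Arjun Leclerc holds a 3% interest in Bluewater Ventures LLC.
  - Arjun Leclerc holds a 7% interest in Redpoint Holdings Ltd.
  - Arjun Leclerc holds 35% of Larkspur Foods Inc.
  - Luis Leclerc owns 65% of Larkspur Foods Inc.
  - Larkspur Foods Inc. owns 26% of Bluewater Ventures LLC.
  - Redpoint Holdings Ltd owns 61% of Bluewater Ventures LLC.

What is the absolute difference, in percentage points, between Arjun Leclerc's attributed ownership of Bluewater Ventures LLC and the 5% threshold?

By parent–child attribution (R1), Arjun Leclerc is treated as also owning Luis Leclerc's interest in Larkspur Foods Inc, giving 35% + 65% = 100%.
Chain via Larkspur Foods Inc. (R3): 100% × 26% = 26% of Bluewater Ventures LLC.
Chain via Redpoint Holdings Ltd (R3): 7% × 61% = 4.27% of Bluewater Ventures LLC.
Direct interest in Bluewater Ventures LLC: 3%.
Aggregating (R2): 26% + 4.27% + 3% = 33.27%.
33.27% exceeds the 5% threshold by 28.27 percentage points.

28.27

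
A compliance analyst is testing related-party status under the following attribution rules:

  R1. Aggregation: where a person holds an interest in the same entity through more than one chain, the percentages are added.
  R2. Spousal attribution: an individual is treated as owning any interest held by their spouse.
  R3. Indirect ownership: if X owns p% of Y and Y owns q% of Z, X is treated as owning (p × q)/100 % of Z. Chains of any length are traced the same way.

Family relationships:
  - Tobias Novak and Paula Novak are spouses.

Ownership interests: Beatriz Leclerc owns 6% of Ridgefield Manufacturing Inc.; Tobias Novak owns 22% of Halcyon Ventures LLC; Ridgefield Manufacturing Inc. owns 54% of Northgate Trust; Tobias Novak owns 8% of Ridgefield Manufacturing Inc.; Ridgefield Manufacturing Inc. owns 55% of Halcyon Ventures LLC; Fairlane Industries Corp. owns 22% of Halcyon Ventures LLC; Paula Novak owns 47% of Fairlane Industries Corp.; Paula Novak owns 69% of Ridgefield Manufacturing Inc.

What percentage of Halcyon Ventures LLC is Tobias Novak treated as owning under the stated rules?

By spousal attribution (R2), Tobias Novak is treated as also owning Paula Novak's interest in Ridgefield Manufacturing Inc, giving 8% + 69% = 77%.
By spousal attribution (R2), Tobias Novak is treated as owning Paula Novak's 47% interest in Fairlane Industries Corp.
Chain via Ridgefield Manufacturing Inc. (R3): 77% × 55% = 42.35% of Halcyon Ventures LLC.
Direct interest in Halcyon Ventures LLC: 22%.
Chain via Fairlane Industries Corp. (R3): 47% × 22% = 10.34% of Halcyon Ventures LLC.
Aggregating (R1): 42.35% + 22% + 10.34% = 74.69%.

74.69%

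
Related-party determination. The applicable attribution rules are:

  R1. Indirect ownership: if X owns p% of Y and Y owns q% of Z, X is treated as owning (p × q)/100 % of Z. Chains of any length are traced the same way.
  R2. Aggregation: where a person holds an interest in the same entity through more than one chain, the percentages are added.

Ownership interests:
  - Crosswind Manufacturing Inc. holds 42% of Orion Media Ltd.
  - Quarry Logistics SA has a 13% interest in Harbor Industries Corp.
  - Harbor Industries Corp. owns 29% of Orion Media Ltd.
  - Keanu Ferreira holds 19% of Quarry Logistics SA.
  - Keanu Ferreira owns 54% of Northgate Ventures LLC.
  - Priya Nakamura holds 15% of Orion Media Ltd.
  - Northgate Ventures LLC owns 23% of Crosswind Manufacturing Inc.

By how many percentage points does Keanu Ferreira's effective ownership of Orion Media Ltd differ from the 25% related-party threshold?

Chain via Quarry Logistics SA → Harbor Industries Corp. (R1): 19% × 13% × 29% = 0.7163% of Orion Media Ltd.
Chain via Northgate Ventures LLC → Crosswind Manufacturing Inc. (R1): 54% × 23% × 42% = 5.2164% of Orion Media Ltd.
Aggregating (R2): 0.7163% + 5.2164% = 5.9327%.
5.9327% falls short of the 25% threshold by 19.0673 percentage points.

19.0673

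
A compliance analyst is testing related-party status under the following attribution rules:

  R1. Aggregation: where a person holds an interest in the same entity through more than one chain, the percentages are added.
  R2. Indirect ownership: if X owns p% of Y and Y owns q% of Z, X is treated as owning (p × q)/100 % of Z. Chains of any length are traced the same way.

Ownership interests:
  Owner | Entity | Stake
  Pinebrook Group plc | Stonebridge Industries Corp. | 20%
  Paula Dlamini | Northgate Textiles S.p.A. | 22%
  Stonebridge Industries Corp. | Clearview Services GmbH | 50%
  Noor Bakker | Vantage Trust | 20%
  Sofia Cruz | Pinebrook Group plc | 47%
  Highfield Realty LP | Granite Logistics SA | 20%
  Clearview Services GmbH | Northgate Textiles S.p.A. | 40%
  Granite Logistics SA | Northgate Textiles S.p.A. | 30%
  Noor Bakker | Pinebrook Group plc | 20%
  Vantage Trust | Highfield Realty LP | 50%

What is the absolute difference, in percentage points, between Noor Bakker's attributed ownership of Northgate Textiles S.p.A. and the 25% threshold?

23.6

Chain via Vantage Trust → Highfield Realty LP → Granite Logistics SA (R2): 20% × 50% × 20% × 30% = 0.6% of Northgate Textiles S.p.A.
Chain via Pinebrook Group plc → Stonebridge Industries Corp. → Clearview Services GmbH (R2): 20% × 20% × 50% × 40% = 0.8% of Northgate Textiles S.p.A.
Aggregating (R1): 0.6% + 0.8% = 1.4%.
1.4% falls short of the 25% threshold by 23.6 percentage points.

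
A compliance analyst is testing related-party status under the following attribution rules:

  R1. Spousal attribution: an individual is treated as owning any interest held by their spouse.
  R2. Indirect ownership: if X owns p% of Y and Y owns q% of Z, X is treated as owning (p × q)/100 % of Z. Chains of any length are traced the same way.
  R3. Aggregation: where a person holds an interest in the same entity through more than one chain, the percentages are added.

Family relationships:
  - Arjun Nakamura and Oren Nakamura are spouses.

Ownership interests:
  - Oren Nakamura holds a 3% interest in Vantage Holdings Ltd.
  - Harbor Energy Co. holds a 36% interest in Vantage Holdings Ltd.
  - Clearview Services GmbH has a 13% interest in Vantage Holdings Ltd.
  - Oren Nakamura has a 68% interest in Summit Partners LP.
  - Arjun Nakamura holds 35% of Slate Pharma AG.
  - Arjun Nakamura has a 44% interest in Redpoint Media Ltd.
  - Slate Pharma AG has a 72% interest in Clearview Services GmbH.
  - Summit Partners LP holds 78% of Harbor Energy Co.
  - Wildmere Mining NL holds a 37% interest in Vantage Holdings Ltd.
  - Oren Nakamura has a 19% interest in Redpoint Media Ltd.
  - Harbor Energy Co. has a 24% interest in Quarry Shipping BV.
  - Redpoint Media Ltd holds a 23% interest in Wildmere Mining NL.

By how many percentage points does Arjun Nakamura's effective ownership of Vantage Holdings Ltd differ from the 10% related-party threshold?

By spousal attribution (R1), Arjun Nakamura is treated as also owning Oren Nakamura's interest in Redpoint Media Ltd, giving 44% + 19% = 63%.
By spousal attribution (R1), Arjun Nakamura is treated as owning Oren Nakamura's 68% interest in Summit Partners LP.
By spousal attribution (R1), Arjun Nakamura is treated as owning Oren Nakamura's 3% interest in Vantage Holdings Ltd.
Chain via Redpoint Media Ltd → Wildmere Mining NL (R2): 63% × 23% × 37% = 5.3613% of Vantage Holdings Ltd.
Chain via Slate Pharma AG → Clearview Services GmbH (R2): 35% × 72% × 13% = 3.276% of Vantage Holdings Ltd.
Chain via Summit Partners LP → Harbor Energy Co. (R2): 68% × 78% × 36% = 19.0944% of Vantage Holdings Ltd.
Direct interest in Vantage Holdings Ltd: 3%.
Aggregating (R3): 5.3613% + 3.276% + 19.0944% + 3% = 30.7317%.
30.7317% exceeds the 10% threshold by 20.7317 percentage points.

20.7317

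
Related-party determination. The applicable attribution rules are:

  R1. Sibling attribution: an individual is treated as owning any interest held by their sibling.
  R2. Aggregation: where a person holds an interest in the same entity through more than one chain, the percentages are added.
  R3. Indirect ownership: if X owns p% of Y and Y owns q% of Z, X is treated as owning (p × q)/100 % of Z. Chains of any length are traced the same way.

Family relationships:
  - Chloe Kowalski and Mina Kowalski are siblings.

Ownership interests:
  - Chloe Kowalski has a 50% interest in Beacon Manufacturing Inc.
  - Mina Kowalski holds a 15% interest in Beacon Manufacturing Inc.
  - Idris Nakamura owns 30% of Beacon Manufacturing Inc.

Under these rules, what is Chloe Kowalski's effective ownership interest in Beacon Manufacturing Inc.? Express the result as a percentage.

By sibling attribution (R1), Chloe Kowalski is treated as also owning Mina Kowalski's interest in Beacon Manufacturing Inc, giving 50% + 15% = 65%.
Direct interest in Beacon Manufacturing Inc: 65%.

65%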